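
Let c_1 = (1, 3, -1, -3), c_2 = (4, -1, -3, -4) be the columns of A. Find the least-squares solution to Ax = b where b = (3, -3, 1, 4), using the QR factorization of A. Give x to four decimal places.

x = (-1.2568, 0.3836)

q_1 = c_1/‖c_1‖ = (1, 3, -1, -3)/4.4721 = (0.2236, 0.6708, -0.2236, -0.6708).
r_{12} = q_1·c_2 = 3.5777.
u_2 = c_2 − 3.5777·q_1 = (3.2000, -3.4000, -2.2000, -1.6000).
‖u_2‖ = 5.4037, so q_2 = (0.5922, -0.6292, -0.4071, -0.2961).
Qᵀb = (-4.2485, 2.0727).
Back-substitute: x_2 = 2.0727/5.4037 = 0.3836.
x_1 = (-4.2485 − 3.5777·0.3836)/4.4721 = -1.2568.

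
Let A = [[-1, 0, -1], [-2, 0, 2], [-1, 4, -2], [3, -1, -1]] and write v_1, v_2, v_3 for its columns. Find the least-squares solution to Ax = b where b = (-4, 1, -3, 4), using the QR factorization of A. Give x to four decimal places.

q_1 = v_1/‖v_1‖ = (-1, -2, -1, 3)/3.8730 = (-0.2582, -0.5164, -0.2582, 0.7746).
r_{12} = q_1·v_2 = -1.8074.
u_2 = v_2 + 1.8074·q_1 = (-0.4667, -0.9333, 3.5333, 0.4000).
‖u_2‖ = 3.7059, so q_2 = (-0.1259, -0.2519, 0.9534, 0.1079).
r_{13} = q_1·v_3 = -1.0328; r_{23} = q_2·v_3 = -2.3926.
u_3 = v_3 + 1.0328·q_1 + 2.3926·q_2 = (-1.5680, 0.8641, 0.0146, 0.0583).
‖u_3‖ = 1.7913, so q_3 = (-0.8753, 0.4824, 0.0081, 0.0325).
Qᵀb = (4.3894, -2.1767, 4.0894).
Back-substitute: x_3 = 4.0894/1.7913 = 2.2829.
x_2 = (-2.1767 + 2.3926·2.2829)/3.7059 = 0.8865.
x_1 = (4.3894 + 1.8074·0.8865 + 1.0328·2.2829)/3.8730 = 2.1558.

x = (2.1558, 0.8865, 2.2829)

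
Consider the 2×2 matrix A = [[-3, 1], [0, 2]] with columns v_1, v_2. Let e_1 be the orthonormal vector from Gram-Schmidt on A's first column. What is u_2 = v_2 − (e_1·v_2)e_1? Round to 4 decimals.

v_1 = (-3, 0); ‖v_1‖ = 3.0000, so e_1 = (-1.0000, 0.0000).
e_1·v_2 = (-1.0000)·1 + 0.0000·2 = -1.0000.
u_2 = v_2 + 1.0000·e_1 = (0.0000, 2.0000).

u_2 = (0.0000, 2.0000)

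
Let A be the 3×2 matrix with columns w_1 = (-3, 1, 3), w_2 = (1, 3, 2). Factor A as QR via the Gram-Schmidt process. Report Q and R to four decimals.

Q = [[-0.6882, 0.5597], [0.2294, 0.7715], [0.6882, 0.3025]], R = [[4.3589, 1.3765], [0.0000, 3.4793]]

w_1 = (-3, 1, 3); ‖w_1‖ = 4.3589, so q_1 = (-0.6882, 0.2294, 0.6882).
q_1·w_2 = (-0.6882)·1 + 0.2294·3 + 0.6882·2 = 1.3765.
u_2 = w_2 − 1.3765·q_1 = (1.9474, 2.6842, 1.0526).
‖u_2‖ = 3.4793, so q_2 = (0.5597, 0.7715, 0.3025).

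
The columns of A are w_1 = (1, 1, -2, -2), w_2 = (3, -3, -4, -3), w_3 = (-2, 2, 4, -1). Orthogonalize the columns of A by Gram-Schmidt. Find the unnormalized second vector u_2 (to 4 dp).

u_2 = (1.6000, -4.4000, -1.2000, -0.2000)

w_1 = (1, 1, -2, -2); ‖w_1‖ = 3.1623, so e_1 = (0.3162, 0.3162, -0.6325, -0.6325).
e_1·w_2 = 0.3162·3 + 0.3162·(-3) + (-0.6325)·(-4) + (-0.6325)·(-3) = 4.4272.
u_2 = w_2 − 4.4272·e_1 = (1.6000, -4.4000, -1.2000, -0.2000).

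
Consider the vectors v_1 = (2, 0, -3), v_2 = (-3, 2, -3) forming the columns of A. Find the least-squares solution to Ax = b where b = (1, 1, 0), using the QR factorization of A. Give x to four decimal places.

x = (0.1697, -0.0686)

q_1 = v_1/‖v_1‖ = (2, 0, -3)/3.6056 = (0.5547, 0.0000, -0.8321).
r_{12} = q_1·v_2 = 0.8321.
u_2 = v_2 − 0.8321·q_1 = (-3.4615, 2.0000, -2.3077).
‖u_2‖ = 4.6160, so q_2 = (-0.7499, 0.4333, -0.4999).
Qᵀb = (0.5547, -0.3166).
Back-substitute: x_2 = -0.3166/4.6160 = -0.0686.
x_1 = (0.5547 − 0.8321·(-0.0686))/3.6056 = 0.1697.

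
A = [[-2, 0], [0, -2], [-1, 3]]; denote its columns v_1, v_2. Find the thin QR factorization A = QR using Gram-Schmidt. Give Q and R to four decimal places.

Q = [[-0.8944, -0.3586], [0.0000, -0.5976], [-0.4472, 0.7171]], R = [[2.2361, -1.3416], [0.0000, 3.3466]]

e_1 = v_1/‖v_1‖ = (-2, 0, -1)/2.2361 = (-0.8944, 0.0000, -0.4472).
r_{12} = e_1·v_2 = -1.3416.
u_2 = v_2 + 1.3416·e_1 = (-1.2000, -2.0000, 2.4000).
‖u_2‖ = 3.3466, so e_2 = (-0.3586, -0.5976, 0.7171).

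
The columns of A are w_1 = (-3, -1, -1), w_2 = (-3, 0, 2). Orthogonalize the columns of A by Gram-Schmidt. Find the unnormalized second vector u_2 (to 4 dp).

u_2 = (-1.0909, 0.6364, 2.6364)

w_1 = (-3, -1, -1); ‖w_1‖ = 3.3166, so q_1 = (-0.9045, -0.3015, -0.3015).
q_1·w_2 = (-0.9045)·(-3) + (-0.3015)·0 + (-0.3015)·2 = 2.1106.
u_2 = w_2 − 2.1106·q_1 = (-1.0909, 0.6364, 2.6364).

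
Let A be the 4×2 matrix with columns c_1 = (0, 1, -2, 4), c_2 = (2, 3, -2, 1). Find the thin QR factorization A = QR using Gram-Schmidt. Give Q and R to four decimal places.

e_1 = c_1/‖c_1‖ = (0, 1, -2, 4)/4.5826 = (0.0000, 0.2182, -0.4364, 0.8729).
r_{12} = e_1·c_2 = 2.4004.
u_2 = c_2 − 2.4004·e_1 = (2.0000, 2.4762, -0.9524, -1.0952).
‖u_2‖ = 3.4983, so e_2 = (0.5717, 0.7078, -0.2722, -0.3131).

Q = [[0.0000, 0.5717], [0.2182, 0.7078], [-0.4364, -0.2722], [0.8729, -0.3131]], R = [[4.5826, 2.4004], [0.0000, 3.4983]]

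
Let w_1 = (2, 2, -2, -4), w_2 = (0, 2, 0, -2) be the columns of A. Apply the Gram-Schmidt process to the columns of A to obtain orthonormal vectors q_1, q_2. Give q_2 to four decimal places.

q_2 = (-0.5071, 0.6761, 0.5071, -0.1690)

q_1 = w_1/‖w_1‖ = (2, 2, -2, -4)/5.2915 = (0.3780, 0.3780, -0.3780, -0.7559).
r_{12} = q_1·w_2 = 2.2678.
u_2 = w_2 − 2.2678·q_1 = (-0.8571, 1.1429, 0.8571, -0.2857).
‖u_2‖ = 1.6903, so q_2 = (-0.5071, 0.6761, 0.5071, -0.1690).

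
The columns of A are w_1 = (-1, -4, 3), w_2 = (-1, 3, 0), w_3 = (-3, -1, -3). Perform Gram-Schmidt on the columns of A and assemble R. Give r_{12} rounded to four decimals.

w_1 = (-1, -4, 3); ‖w_1‖ = 5.0990, so q_1 = (-0.1961, -0.7845, 0.5883).
r_{12} = q_1·w_2 = -2.1573.

r_{12} = -2.1573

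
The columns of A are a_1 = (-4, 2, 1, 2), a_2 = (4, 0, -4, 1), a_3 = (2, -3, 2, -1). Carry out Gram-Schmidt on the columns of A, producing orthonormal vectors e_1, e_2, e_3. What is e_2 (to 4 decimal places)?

a_1 = (-4, 2, 1, 2); ‖a_1‖ = 5.0000, so e_1 = (-0.8000, 0.4000, 0.2000, 0.4000).
e_1·a_2 = (-0.8000)·4 + 0.4000·0 + 0.2000·(-4) + 0.4000·1 = -3.6000.
u_2 = a_2 + 3.6000·e_1 = (1.1200, 1.4400, -3.2800, 2.4400).
‖u_2‖ = 4.4766, so e_2 = (0.2502, 0.3217, -0.7327, 0.5451).

e_2 = (0.2502, 0.3217, -0.7327, 0.5451)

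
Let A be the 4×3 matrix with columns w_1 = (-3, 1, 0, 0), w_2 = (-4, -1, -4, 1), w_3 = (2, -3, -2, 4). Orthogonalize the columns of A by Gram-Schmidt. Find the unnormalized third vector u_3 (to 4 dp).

u_3 = (-0.1598, -0.4795, 1.0868, 3.2283)

w_1 = (-3, 1, 0, 0); ‖w_1‖ = 3.1623, so e_1 = (-0.9487, 0.3162, 0.0000, 0.0000).
e_1·w_2 = (-0.9487)·(-4) + 0.3162·(-1) + 0.0000·(-4) + 0.0000·1 = 3.4785.
u_2 = w_2 − 3.4785·e_1 = (-0.7000, -2.1000, -4.0000, 1.0000).
‖u_2‖ = 4.6797, so e_2 = (-0.1496, -0.4487, -0.8547, 0.2137).
e_1·w_3 = (-0.9487)·2 + 0.3162·(-3) + 0.0000·(-2) + 0.0000·4 = -2.8460; e_2·w_3 = (-0.1496)·2 + (-0.4487)·(-3) + (-0.8547)·(-2) + 0.2137·4 = 3.6113.
u_3 = w_3 + 2.8460·e_1 − 3.6113·e_2 = (-0.1598, -0.4795, 1.0868, 3.2283).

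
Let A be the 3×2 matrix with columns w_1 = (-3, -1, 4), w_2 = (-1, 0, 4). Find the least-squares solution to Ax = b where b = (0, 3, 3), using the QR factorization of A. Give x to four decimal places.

w_1 = (-3, -1, 4); ‖w_1‖ = 5.0990, so q_1 = (-0.5883, -0.1961, 0.7845).
q_1·w_2 = (-0.5883)·(-1) + (-0.1961)·0 + 0.7845·4 = 3.7262.
u_2 = w_2 − 3.7262·q_1 = (1.1923, 0.7308, 1.0769).
‖u_2‖ = 1.7650, so q_2 = (0.6755, 0.4140, 0.6101).
Qᵀb = (1.7650, 3.0725).
Back-substitute: x_2 = 3.0725/1.7650 = 1.7407.
x_1 = (1.7650 − 3.7262·1.7407)/5.0990 = -0.9259.

x = (-0.9259, 1.7407)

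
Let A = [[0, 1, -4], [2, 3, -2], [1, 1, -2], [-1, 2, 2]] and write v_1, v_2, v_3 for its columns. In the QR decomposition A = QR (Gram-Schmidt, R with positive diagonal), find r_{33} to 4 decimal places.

r_{33} = 4.1436

v_1 = (0, 2, 1, -1); ‖v_1‖ = 2.4495, so e_1 = (0.0000, 0.8165, 0.4082, -0.4082).
e_1·v_2 = 0.0000·1 + 0.8165·3 + 0.4082·1 + (-0.4082)·2 = 2.0412.
u_2 = v_2 − 2.0412·e_1 = (1.0000, 1.3333, 0.1667, 2.8333).
‖u_2‖ = 3.2914, so e_2 = (0.3038, 0.4051, 0.0506, 0.8608).
e_1·v_3 = 0.0000·(-4) + 0.8165·(-2) + 0.4082·(-2) + (-0.4082)·2 = -3.2660; e_2·v_3 = 0.3038·(-4) + 0.4051·(-2) + 0.0506·(-2) + 0.8608·2 = -0.4051.
u_3 = v_3 + 3.2660·e_1 + 0.4051·e_2 = (-3.8769, 0.8308, -0.6462, 1.0154).
r_{33} = ‖u_3‖ = 4.1436.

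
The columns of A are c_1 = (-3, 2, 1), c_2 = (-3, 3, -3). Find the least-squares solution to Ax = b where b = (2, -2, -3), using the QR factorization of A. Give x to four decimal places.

c_1 = (-3, 2, 1); ‖c_1‖ = 3.7417, so q_1 = (-0.8018, 0.5345, 0.2673).
q_1·c_2 = (-0.8018)·(-3) + 0.5345·3 + 0.2673·(-3) = 3.2071.
u_2 = c_2 − 3.2071·q_1 = (-0.4286, 1.2857, -3.8571).
‖u_2‖ = 4.0883, so q_2 = (-0.1048, 0.3145, -0.9435).
Qᵀb = (-3.4744, 1.9917).
Back-substitute: x_2 = 1.9917/4.0883 = 0.4872.
x_1 = (-3.4744 − 3.2071·0.4872)/3.7417 = -1.3462.

x = (-1.3462, 0.4872)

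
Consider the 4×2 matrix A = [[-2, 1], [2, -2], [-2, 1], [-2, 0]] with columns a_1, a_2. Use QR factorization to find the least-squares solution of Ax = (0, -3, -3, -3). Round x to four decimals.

q_1 = a_1/‖a_1‖ = (-2, 2, -2, -2)/4.0000 = (-0.5000, 0.5000, -0.5000, -0.5000).
r_{12} = q_1·a_2 = -2.0000.
u_2 = a_2 + 2.0000·q_1 = (0.0000, -1.0000, 0.0000, -1.0000).
‖u_2‖ = 1.4142, so q_2 = (0.0000, -0.7071, 0.0000, -0.7071).
Qᵀb = (1.5000, 4.2426).
Back-substitute: x_2 = 4.2426/1.4142 = 3.0000.
x_1 = (1.5000 + 2.0000·3.0000)/4.0000 = 1.8750.

x = (1.8750, 3.0000)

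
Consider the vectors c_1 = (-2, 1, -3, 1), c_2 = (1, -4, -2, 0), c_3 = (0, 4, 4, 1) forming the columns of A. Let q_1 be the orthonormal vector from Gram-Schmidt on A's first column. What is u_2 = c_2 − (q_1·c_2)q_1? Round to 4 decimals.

u_2 = (1.0000, -4.0000, -2.0000, 0.0000)

c_1 = (-2, 1, -3, 1); ‖c_1‖ = 3.8730, so q_1 = (-0.5164, 0.2582, -0.7746, 0.2582).
q_1·c_2 = (-0.5164)·1 + 0.2582·(-4) + (-0.7746)·(-2) + 0.2582·0 = 0.0000.
u_2 = c_2 − 0.0000·q_1 = (1.0000, -4.0000, -2.0000, 0.0000).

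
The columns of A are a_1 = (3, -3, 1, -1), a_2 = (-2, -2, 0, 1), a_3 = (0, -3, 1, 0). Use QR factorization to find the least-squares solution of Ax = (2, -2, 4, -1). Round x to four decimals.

a_1 = (3, -3, 1, -1); ‖a_1‖ = 4.4721, so e_1 = (0.6708, -0.6708, 0.2236, -0.2236).
e_1·a_2 = 0.6708·(-2) + (-0.6708)·(-2) + 0.2236·0 + (-0.2236)·1 = -0.2236.
u_2 = a_2 + 0.2236·e_1 = (-1.8500, -2.1500, 0.0500, 0.9500).
‖u_2‖ = 2.9917, so e_2 = (-0.6184, -0.7187, 0.0167, 0.3175).
e_1·a_3 = 0.6708·0 + (-0.6708)·(-3) + 0.2236·1 + (-0.2236)·0 = 2.2361; e_2·a_3 = (-0.6184)·0 + (-0.7187)·(-3) + 0.0167·1 + 0.3175·0 = 2.1727.
u_3 = a_3 − 2.2361·e_1 − 2.1727·e_2 = (-0.1564, 0.0615, 0.4637, -0.1899).
‖u_3‖ = 0.5285, so e_3 = (-0.2960, 0.1163, 0.8773, -0.3594).
Qᵀb = (3.8013, -0.0501, 3.0443).
Back-substitute: x_3 = 3.0443/0.5285 = 5.7600.
x_2 = (-0.0501 − 2.1727·5.7600)/2.9917 = -4.2000.
x_1 = (3.8013 + 0.2236·(-4.2000) − 2.2361·5.7600)/4.4721 = -2.2400.

x = (-2.2400, -4.2000, 5.7600)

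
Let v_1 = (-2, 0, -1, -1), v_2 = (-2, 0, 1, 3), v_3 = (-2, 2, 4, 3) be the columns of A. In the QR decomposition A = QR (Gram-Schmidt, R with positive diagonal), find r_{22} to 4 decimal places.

r_{22} = 3.7417

q_1 = v_1/‖v_1‖ = (-2, 0, -1, -1)/2.4495 = (-0.8165, 0.0000, -0.4082, -0.4082).
r_{12} = q_1·v_2 = 0.0000.
u_2 = v_2 + 0.0000·q_1 = (-2.0000, 0.0000, 1.0000, 3.0000).
r_{22} = ‖u_2‖ = 3.7417.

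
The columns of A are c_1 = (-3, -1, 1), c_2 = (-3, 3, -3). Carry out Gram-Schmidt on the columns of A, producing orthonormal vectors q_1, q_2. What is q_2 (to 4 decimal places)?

c_1 = (-3, -1, 1); ‖c_1‖ = 3.3166, so q_1 = (-0.9045, -0.3015, 0.3015).
q_1·c_2 = (-0.9045)·(-3) + (-0.3015)·3 + 0.3015·(-3) = 0.9045.
u_2 = c_2 − 0.9045·q_1 = (-2.1818, 3.2727, -3.2727).
‖u_2‖ = 5.1168, so q_2 = (-0.4264, 0.6396, -0.6396).

q_2 = (-0.4264, 0.6396, -0.6396)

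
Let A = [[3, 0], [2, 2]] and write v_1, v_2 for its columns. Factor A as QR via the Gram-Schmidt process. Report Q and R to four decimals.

Q = [[0.8321, -0.5547], [0.5547, 0.8321]], R = [[3.6056, 1.1094], [0.0000, 1.6641]]

e_1 = v_1/‖v_1‖ = (3, 2)/3.6056 = (0.8321, 0.5547).
r_{12} = e_1·v_2 = 1.1094.
u_2 = v_2 − 1.1094·e_1 = (-0.9231, 1.3846).
‖u_2‖ = 1.6641, so e_2 = (-0.5547, 0.8321).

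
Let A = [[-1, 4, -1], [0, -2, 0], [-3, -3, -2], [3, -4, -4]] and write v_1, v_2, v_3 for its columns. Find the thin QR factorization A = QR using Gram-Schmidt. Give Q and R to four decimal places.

q_1 = v_1/‖v_1‖ = (-1, 0, -3, 3)/4.3589 = (-0.2294, 0.0000, -0.6882, 0.6882).
r_{12} = q_1·v_2 = -1.6059.
u_2 = v_2 + 1.6059·q_1 = (3.6316, -2.0000, -4.1053, -2.8947).
‖u_2‖ = 6.5131, so q_2 = (0.5576, -0.3071, -0.6303, -0.4444).
r_{13} = q_1·v_3 = -1.1471; r_{23} = q_2·v_3 = 2.4808.
u_3 = v_3 + 1.1471·q_1 − 2.4808·q_2 = (-2.6464, 0.7618, -1.2258, -2.1079).
‖u_3‖ = 3.6783, so q_3 = (-0.7195, 0.2071, -0.3333, -0.5731).

Q = [[-0.2294, 0.5576, -0.7195], [0.0000, -0.3071, 0.2071], [-0.6882, -0.6303, -0.3333], [0.6882, -0.4444, -0.5731]], R = [[4.3589, -1.6059, -1.1471], [0.0000, 6.5131, 2.4808], [0.0000, 0.0000, 3.6783]]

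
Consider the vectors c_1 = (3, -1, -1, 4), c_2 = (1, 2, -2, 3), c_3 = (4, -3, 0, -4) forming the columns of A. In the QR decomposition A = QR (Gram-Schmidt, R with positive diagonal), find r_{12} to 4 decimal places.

c_1 = (3, -1, -1, 4); ‖c_1‖ = 5.1962, so e_1 = (0.5774, -0.1925, -0.1925, 0.7698).
r_{12} = e_1·c_2 = 2.8868.

r_{12} = 2.8868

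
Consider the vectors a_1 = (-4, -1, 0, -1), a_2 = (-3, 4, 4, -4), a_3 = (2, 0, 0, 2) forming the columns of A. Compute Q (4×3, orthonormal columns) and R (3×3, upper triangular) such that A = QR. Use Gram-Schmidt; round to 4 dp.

e_1 = a_1/‖a_1‖ = (-4, -1, 0, -1)/4.2426 = (-0.9428, -0.2357, 0.0000, -0.2357).
r_{12} = e_1·a_2 = 2.8284.
u_2 = a_2 − 2.8284·e_1 = (-0.3333, 4.6667, 4.0000, -3.3333).
‖u_2‖ = 7.0000, so e_2 = (-0.0476, 0.6667, 0.5714, -0.4762).
r_{13} = e_1·a_3 = -2.3570; r_{23} = e_2·a_3 = -1.0476.
u_3 = a_3 + 2.3570·e_1 + 1.0476·e_2 = (-0.2721, 0.1429, 0.5986, 0.9456).
‖u_3‖ = 1.1606, so e_3 = (-0.2345, 0.1231, 0.5158, 0.8147).

Q = [[-0.9428, -0.0476, -0.2345], [-0.2357, 0.6667, 0.1231], [0.0000, 0.5714, 0.5158], [-0.2357, -0.4762, 0.8147]], R = [[4.2426, 2.8284, -2.3570], [0.0000, 7.0000, -1.0476], [0.0000, 0.0000, 1.1606]]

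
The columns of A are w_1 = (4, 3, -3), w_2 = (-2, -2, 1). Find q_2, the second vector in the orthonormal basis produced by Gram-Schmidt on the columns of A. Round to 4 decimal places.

q_1 = w_1/‖w_1‖ = (4, 3, -3)/5.8310 = (0.6860, 0.5145, -0.5145).
r_{12} = q_1·w_2 = -2.9155.
u_2 = w_2 + 2.9155·q_1 = (0.0000, -0.5000, -0.5000).
‖u_2‖ = 0.7071, so q_2 = (0.0000, -0.7071, -0.7071).

q_2 = (0.0000, -0.7071, -0.7071)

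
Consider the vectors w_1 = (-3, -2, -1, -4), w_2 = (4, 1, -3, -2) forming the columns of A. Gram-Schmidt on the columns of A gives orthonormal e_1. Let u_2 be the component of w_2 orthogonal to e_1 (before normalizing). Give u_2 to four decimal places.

w_1 = (-3, -2, -1, -4); ‖w_1‖ = 5.4772, so e_1 = (-0.5477, -0.3651, -0.1826, -0.7303).
e_1·w_2 = (-0.5477)·4 + (-0.3651)·1 + (-0.1826)·(-3) + (-0.7303)·(-2) = -0.5477.
u_2 = w_2 + 0.5477·e_1 = (3.7000, 0.8000, -3.1000, -2.4000).

u_2 = (3.7000, 0.8000, -3.1000, -2.4000)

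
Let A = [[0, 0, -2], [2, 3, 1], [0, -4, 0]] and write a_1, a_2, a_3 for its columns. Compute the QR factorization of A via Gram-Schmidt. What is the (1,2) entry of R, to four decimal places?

e_1 = a_1/‖a_1‖ = (0, 2, 0)/2.0000 = (0.0000, 1.0000, 0.0000).
r_{12} = e_1·a_2 = 3.0000.

r_{12} = 3.0000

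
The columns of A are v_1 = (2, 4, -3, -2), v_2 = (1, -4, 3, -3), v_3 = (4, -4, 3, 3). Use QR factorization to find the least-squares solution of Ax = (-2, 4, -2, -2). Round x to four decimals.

v_1 = (2, 4, -3, -2); ‖v_1‖ = 5.7446, so e_1 = (0.3482, 0.6963, -0.5222, -0.3482).
e_1·v_2 = 0.3482·1 + 0.6963·(-4) + (-0.5222)·3 + (-0.3482)·(-3) = -2.9593.
u_2 = v_2 + 2.9593·e_1 = (2.0303, -1.9394, 1.4545, -4.0303).
‖u_2‖ = 5.1227, so e_2 = (0.3963, -0.3786, 0.2839, -0.7867).
e_1·v_3 = 0.3482·4 + 0.6963·(-4) + (-0.5222)·3 + (-0.3482)·3 = -4.0038; e_2·v_3 = 0.3963·4 + (-0.3786)·(-4) + 0.2839·3 + (-0.7867)·3 = 1.5912.
u_3 = v_3 + 4.0038·e_1 − 1.5912·e_2 = (4.7633, -0.6097, 0.4573, 2.8580).
‖u_3‖ = 5.6069, so e_3 = (0.8495, -0.1087, 0.0816, 0.5097).
Qᵀb = (3.8297, -1.3014, -3.3166).
Back-substitute: x_3 = -3.3166/5.6069 = -0.5915.
x_2 = (-1.3014 − 1.5912·(-0.5915))/5.1227 = -0.0703.
x_1 = (3.8297 + 2.9593·(-0.0703) + 4.0038·(-0.5915))/5.7446 = 0.2182.

x = (0.2182, -0.0703, -0.5915)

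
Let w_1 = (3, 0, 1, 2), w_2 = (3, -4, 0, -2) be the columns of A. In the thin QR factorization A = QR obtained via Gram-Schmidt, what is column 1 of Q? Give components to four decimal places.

w_1 = (3, 0, 1, 2); ‖w_1‖ = 3.7417, so e_1 = (0.8018, 0.0000, 0.2673, 0.5345).

e_1 = (0.8018, 0.0000, 0.2673, 0.5345)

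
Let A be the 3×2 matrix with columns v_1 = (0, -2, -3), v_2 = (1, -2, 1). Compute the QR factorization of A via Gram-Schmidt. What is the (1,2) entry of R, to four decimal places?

v_1 = (0, -2, -3); ‖v_1‖ = 3.6056, so q_1 = (0.0000, -0.5547, -0.8321).
r_{12} = q_1·v_2 = 0.2774.

r_{12} = 0.2774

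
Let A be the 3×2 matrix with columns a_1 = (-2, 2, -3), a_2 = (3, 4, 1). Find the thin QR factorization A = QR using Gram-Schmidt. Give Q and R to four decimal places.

Q = [[-0.4851, 0.5659], [0.4851, 0.8085], [-0.7276, 0.1617]], R = [[4.1231, -0.2425], [0.0000, 5.0932]]

a_1 = (-2, 2, -3); ‖a_1‖ = 4.1231, so q_1 = (-0.4851, 0.4851, -0.7276).
q_1·a_2 = (-0.4851)·3 + 0.4851·4 + (-0.7276)·1 = -0.2425.
u_2 = a_2 + 0.2425·q_1 = (2.8824, 4.1176, 0.8235).
‖u_2‖ = 5.0932, so q_2 = (0.5659, 0.8085, 0.1617).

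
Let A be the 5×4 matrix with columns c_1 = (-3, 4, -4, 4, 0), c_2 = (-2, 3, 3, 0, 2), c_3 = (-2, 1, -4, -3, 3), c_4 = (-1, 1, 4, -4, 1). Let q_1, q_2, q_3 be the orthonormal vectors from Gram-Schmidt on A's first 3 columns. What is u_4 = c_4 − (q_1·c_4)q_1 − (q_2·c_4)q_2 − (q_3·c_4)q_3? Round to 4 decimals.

u_4 = (-0.5685, 0.5395, 0.0383, -0.9276, -1.4354)

c_1 = (-3, 4, -4, 4, 0); ‖c_1‖ = 7.5498, so q_1 = (-0.3974, 0.5298, -0.5298, 0.5298, 0.0000).
q_1·c_2 = (-0.3974)·(-2) + 0.5298·3 + (-0.5298)·3 + 0.5298·0 + 0.0000·2 = 0.7947.
u_2 = c_2 − 0.7947·q_1 = (-1.6842, 2.5789, 3.4211, -0.4211, 2.0000).
‖u_2‖ = 5.0367, so q_2 = (-0.3344, 0.5120, 0.6792, -0.0836, 0.3971).
q_1·c_3 = (-0.3974)·(-2) + 0.5298·1 + (-0.5298)·(-4) + 0.5298·(-3) + 0.0000·3 = 1.8543; q_2·c_3 = (-0.3344)·(-2) + 0.5120·1 + 0.6792·(-4) + (-0.0836)·(-3) + 0.3971·3 = -0.0940.
u_3 = c_3 − 1.8543·q_1 + 0.0940·q_2 = (-1.2946, 0.0657, -2.9537, -3.9903, 3.0373).
‖u_3‖ = 5.9626, so q_3 = (-0.2171, 0.0110, -0.4954, -0.6692, 0.5094).
q_1·c_4 = (-0.3974)·(-1) + 0.5298·1 + (-0.5298)·4 + 0.5298·(-4) + 0.0000·1 = -3.3113; q_2·c_4 = (-0.3344)·(-1) + 0.5120·1 + 0.6792·4 + (-0.0836)·(-4) + 0.3971·1 = 4.2948; q_3·c_4 = (-0.2171)·(-1) + 0.0110·1 + (-0.4954)·4 + (-0.6692)·(-4) + 0.5094·1 = 1.4330.
u_4 = c_4 + 3.3113·q_1 − 4.2948·q_2 − 1.4330·q_3 = (-0.5685, 0.5395, 0.0383, -0.9276, -1.4354).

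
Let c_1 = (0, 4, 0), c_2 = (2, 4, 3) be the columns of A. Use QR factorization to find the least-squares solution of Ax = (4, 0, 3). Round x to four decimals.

x = (-1.3077, 1.3077)

c_1 = (0, 4, 0); ‖c_1‖ = 4.0000, so q_1 = (0.0000, 1.0000, 0.0000).
q_1·c_2 = 0.0000·2 + 1.0000·4 + 0.0000·3 = 4.0000.
u_2 = c_2 − 4.0000·q_1 = (2.0000, 0.0000, 3.0000).
‖u_2‖ = 3.6056, so q_2 = (0.5547, 0.0000, 0.8321).
Qᵀb = (0.0000, 4.7150).
Back-substitute: x_2 = 4.7150/3.6056 = 1.3077.
x_1 = (0.0000 − 4.0000·1.3077)/4.0000 = -1.3077.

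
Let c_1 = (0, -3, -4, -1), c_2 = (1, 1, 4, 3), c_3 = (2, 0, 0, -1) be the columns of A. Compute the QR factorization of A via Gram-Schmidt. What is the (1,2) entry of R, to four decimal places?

e_1 = c_1/‖c_1‖ = (0, -3, -4, -1)/5.0990 = (0.0000, -0.5883, -0.7845, -0.1961).
r_{12} = e_1·c_2 = -4.3146.

r_{12} = -4.3146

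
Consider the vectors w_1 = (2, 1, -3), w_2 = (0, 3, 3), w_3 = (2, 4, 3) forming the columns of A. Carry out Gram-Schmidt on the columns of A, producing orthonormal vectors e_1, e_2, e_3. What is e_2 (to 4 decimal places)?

e_2 = (0.2182, 0.8729, 0.4364)

w_1 = (2, 1, -3); ‖w_1‖ = 3.7417, so e_1 = (0.5345, 0.2673, -0.8018).
e_1·w_2 = 0.5345·0 + 0.2673·3 + (-0.8018)·3 = -1.6036.
u_2 = w_2 + 1.6036·e_1 = (0.8571, 3.4286, 1.7143).
‖u_2‖ = 3.9279, so e_2 = (0.2182, 0.8729, 0.4364).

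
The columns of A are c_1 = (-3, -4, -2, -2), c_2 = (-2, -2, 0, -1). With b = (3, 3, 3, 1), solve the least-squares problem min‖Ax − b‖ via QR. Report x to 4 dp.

c_1 = (-3, -4, -2, -2); ‖c_1‖ = 5.7446, so e_1 = (-0.5222, -0.6963, -0.3482, -0.3482).
e_1·c_2 = (-0.5222)·(-2) + (-0.6963)·(-2) + (-0.3482)·0 + (-0.3482)·(-1) = 2.7852.
u_2 = c_2 − 2.7852·e_1 = (-0.5455, -0.0606, 0.9697, -0.0303).
‖u_2‖ = 1.1146, so e_2 = (-0.4894, -0.0544, 0.8700, -0.0272).
Qᵀb = (-5.0483, 0.9515).
Back-substitute: x_2 = 0.9515/1.1146 = 0.8537.
x_1 = (-5.0483 − 2.7852·0.8537)/5.7446 = -1.2927.

x = (-1.2927, 0.8537)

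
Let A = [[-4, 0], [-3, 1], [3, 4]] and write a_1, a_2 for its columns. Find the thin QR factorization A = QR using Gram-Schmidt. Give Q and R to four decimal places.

a_1 = (-4, -3, 3); ‖a_1‖ = 5.8310, so q_1 = (-0.6860, -0.5145, 0.5145).
q_1·a_2 = (-0.6860)·0 + (-0.5145)·1 + 0.5145·4 = 1.5435.
u_2 = a_2 − 1.5435·q_1 = (1.0588, 1.7941, 3.2059).
‖u_2‖ = 3.8233, so q_2 = (0.2769, 0.4693, 0.8385).

Q = [[-0.6860, 0.2769], [-0.5145, 0.4693], [0.5145, 0.8385]], R = [[5.8310, 1.5435], [0.0000, 3.8233]]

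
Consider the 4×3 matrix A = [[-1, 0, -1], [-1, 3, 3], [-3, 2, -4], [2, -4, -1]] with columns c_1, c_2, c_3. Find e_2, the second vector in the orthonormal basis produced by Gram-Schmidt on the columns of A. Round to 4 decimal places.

e_2 = (-0.3633, 0.5983, -0.4487, -0.5556)

e_1 = c_1/‖c_1‖ = (-1, -1, -3, 2)/3.8730 = (-0.2582, -0.2582, -0.7746, 0.5164).
r_{12} = e_1·c_2 = -4.3894.
u_2 = c_2 + 4.3894·e_1 = (-1.1333, 1.8667, -1.4000, -1.7333).
‖u_2‖ = 3.1198, so e_2 = (-0.3633, 0.5983, -0.4487, -0.5556).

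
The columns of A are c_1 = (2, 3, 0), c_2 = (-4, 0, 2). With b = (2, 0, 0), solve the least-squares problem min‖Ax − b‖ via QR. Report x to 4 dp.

x = (0.0816, -0.3673)

c_1 = (2, 3, 0); ‖c_1‖ = 3.6056, so q_1 = (0.5547, 0.8321, 0.0000).
q_1·c_2 = 0.5547·(-4) + 0.8321·0 + 0.0000·2 = -2.2188.
u_2 = c_2 + 2.2188·q_1 = (-2.7692, 1.8462, 2.0000).
‖u_2‖ = 3.8829, so q_2 = (-0.7132, 0.4755, 0.5151).
Qᵀb = (1.1094, -1.4264).
Back-substitute: x_2 = -1.4264/3.8829 = -0.3673.
x_1 = (1.1094 + 2.2188·(-0.3673))/3.6056 = 0.0816.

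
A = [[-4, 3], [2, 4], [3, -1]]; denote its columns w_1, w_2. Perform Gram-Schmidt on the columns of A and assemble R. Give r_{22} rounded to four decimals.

r_{22} = 4.9306

w_1 = (-4, 2, 3); ‖w_1‖ = 5.3852, so e_1 = (-0.7428, 0.3714, 0.5571).
e_1·w_2 = (-0.7428)·3 + 0.3714·4 + 0.5571·(-1) = -1.2999.
u_2 = w_2 + 1.2999·e_1 = (2.0345, 4.4828, -0.2759).
r_{22} = ‖u_2‖ = 4.9306.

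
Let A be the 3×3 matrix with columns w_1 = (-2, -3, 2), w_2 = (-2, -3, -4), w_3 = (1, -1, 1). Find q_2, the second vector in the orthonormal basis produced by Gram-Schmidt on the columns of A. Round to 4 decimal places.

q_2 = (-0.2691, -0.4036, -0.8745)

q_1 = w_1/‖w_1‖ = (-2, -3, 2)/4.1231 = (-0.4851, -0.7276, 0.4851).
r_{12} = q_1·w_2 = 1.2127.
u_2 = w_2 − 1.2127·q_1 = (-1.4118, -2.1176, -4.5882).
‖u_2‖ = 5.2468, so q_2 = (-0.2691, -0.4036, -0.8745).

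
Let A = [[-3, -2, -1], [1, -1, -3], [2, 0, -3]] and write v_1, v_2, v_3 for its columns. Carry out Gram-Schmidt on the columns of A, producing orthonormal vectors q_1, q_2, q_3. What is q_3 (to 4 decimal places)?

v_1 = (-3, 1, 2); ‖v_1‖ = 3.7417, so q_1 = (-0.8018, 0.2673, 0.5345).
q_1·v_2 = (-0.8018)·(-2) + 0.2673·(-1) + 0.5345·0 = 1.3363.
u_2 = v_2 − 1.3363·q_1 = (-0.9286, -1.3571, -0.7143).
‖u_2‖ = 1.7928, so q_2 = (-0.5179, -0.7570, -0.3984).
q_1·v_3 = (-0.8018)·(-1) + 0.2673·(-3) + 0.5345·(-3) = -1.6036; q_2·v_3 = (-0.5179)·(-1) + (-0.7570)·(-3) + (-0.3984)·(-3) = 3.9841.
u_3 = v_3 + 1.6036·q_1 − 3.9841·q_2 = (-0.2222, 0.4444, -0.5556).
‖u_3‖ = 0.7454, so q_3 = (-0.2981, 0.5963, -0.7454).

q_3 = (-0.2981, 0.5963, -0.7454)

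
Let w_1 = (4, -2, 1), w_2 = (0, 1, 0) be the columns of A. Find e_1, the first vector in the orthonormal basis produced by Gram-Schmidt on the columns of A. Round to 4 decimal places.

e_1 = w_1/‖w_1‖ = (4, -2, 1)/4.5826 = (0.8729, -0.4364, 0.2182).

e_1 = (0.8729, -0.4364, 0.2182)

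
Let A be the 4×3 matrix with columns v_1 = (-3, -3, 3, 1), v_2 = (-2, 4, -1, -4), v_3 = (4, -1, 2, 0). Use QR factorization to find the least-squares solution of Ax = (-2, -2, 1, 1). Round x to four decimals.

x = (0.4683, -0.1678, -0.2354)

v_1 = (-3, -3, 3, 1); ‖v_1‖ = 5.2915, so e_1 = (-0.5669, -0.5669, 0.5669, 0.1890).
e_1·v_2 = (-0.5669)·(-2) + (-0.5669)·4 + 0.5669·(-1) + 0.1890·(-4) = -2.4568.
u_2 = v_2 + 2.4568·e_1 = (-3.3929, 2.6071, 0.3929, -3.5357).
‖u_2‖ = 5.5646, so e_2 = (-0.6097, 0.4685, 0.0706, -0.6354).
e_1·v_3 = (-0.5669)·4 + (-0.5669)·(-1) + 0.5669·2 + 0.1890·0 = -0.5669; e_2·v_3 = (-0.6097)·4 + 0.4685·(-1) + 0.0706·2 + (-0.6354)·0 = -2.7662.
u_3 = v_3 + 0.5669·e_1 + 2.7662·e_2 = (1.9919, -0.0254, 2.5167, -1.6505).
‖u_3‖ = 3.6092, so e_3 = (0.5519, -0.0070, 0.6973, -0.4573).
Qᵀb = (3.0237, -0.2824, -0.8497).
Back-substitute: x_3 = -0.8497/3.6092 = -0.2354.
x_2 = (-0.2824 + 2.7662·(-0.2354))/5.5646 = -0.1678.
x_1 = (3.0237 + 2.4568·(-0.1678) + 0.5669·(-0.2354))/5.2915 = 0.4683.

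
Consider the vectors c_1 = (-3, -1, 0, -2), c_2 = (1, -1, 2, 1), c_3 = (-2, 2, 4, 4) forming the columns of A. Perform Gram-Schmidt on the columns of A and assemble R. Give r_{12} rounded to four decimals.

e_1 = c_1/‖c_1‖ = (-3, -1, 0, -2)/3.7417 = (-0.8018, -0.2673, 0.0000, -0.5345).
r_{12} = e_1·c_2 = -1.0690.

r_{12} = -1.0690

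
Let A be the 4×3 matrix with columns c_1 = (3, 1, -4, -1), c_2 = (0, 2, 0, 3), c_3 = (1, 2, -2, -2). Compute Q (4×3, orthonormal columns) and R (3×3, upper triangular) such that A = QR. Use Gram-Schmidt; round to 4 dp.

Q = [[0.5774, 0.0309, -0.3082], [0.1925, 0.5658, 0.7874], [-0.7698, -0.0411, 0.0969], [-0.1925, 0.8230, -0.5249]], R = [[5.1962, -0.1925, 2.8868], [0.0000, 3.6004, -0.4012], [0.0000, 0.0000, 2.1227]]

q_1 = c_1/‖c_1‖ = (3, 1, -4, -1)/5.1962 = (0.5774, 0.1925, -0.7698, -0.1925).
r_{12} = q_1·c_2 = -0.1925.
u_2 = c_2 + 0.1925·q_1 = (0.1111, 2.0370, -0.1481, 2.9630).
‖u_2‖ = 3.6004, so q_2 = (0.0309, 0.5658, -0.0411, 0.8230).
r_{13} = q_1·c_3 = 2.8868; r_{23} = q_2·c_3 = -0.4012.
u_3 = c_3 − 2.8868·q_1 + 0.4012·q_2 = (-0.6543, 1.6714, 0.2057, -1.1143).
‖u_3‖ = 2.1227, so q_3 = (-0.3082, 0.7874, 0.0969, -0.5249).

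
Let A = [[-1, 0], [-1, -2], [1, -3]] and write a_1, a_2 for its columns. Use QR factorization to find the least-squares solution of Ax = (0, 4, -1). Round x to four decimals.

a_1 = (-1, -1, 1); ‖a_1‖ = 1.7321, so e_1 = (-0.5774, -0.5774, 0.5774).
e_1·a_2 = (-0.5774)·0 + (-0.5774)·(-2) + 0.5774·(-3) = -0.5774.
u_2 = a_2 + 0.5774·e_1 = (-0.3333, -2.3333, -2.6667).
‖u_2‖ = 3.5590, so e_2 = (-0.0937, -0.6556, -0.7493).
Qᵀb = (-2.8868, -1.8732).
Back-substitute: x_2 = -1.8732/3.5590 = -0.5263.
x_1 = (-2.8868 + 0.5774·(-0.5263))/1.7321 = -1.8421.

x = (-1.8421, -0.5263)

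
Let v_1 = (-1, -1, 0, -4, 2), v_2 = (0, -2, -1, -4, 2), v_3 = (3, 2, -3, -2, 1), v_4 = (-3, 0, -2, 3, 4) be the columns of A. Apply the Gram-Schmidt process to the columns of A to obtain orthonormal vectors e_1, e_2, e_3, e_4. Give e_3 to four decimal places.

e_3 = (0.4180, 0.7858, -0.3678, -0.2408, 0.1204)

e_1 = v_1/‖v_1‖ = (-1, -1, 0, -4, 2)/4.6904 = (-0.2132, -0.2132, 0.0000, -0.8528, 0.4264).
r_{12} = e_1·v_2 = 4.6904.
u_2 = v_2 − 4.6904·e_1 = (1.0000, -1.0000, -1.0000, 0.0000, 0.0000).
‖u_2‖ = 1.7321, so e_2 = (0.5774, -0.5774, -0.5774, 0.0000, 0.0000).
r_{13} = e_1·v_3 = 1.0660; r_{23} = e_2·v_3 = 2.3094.
u_3 = v_3 − 1.0660·e_1 − 2.3094·e_2 = (1.8939, 3.5606, -1.6667, -1.0909, 0.5455).
‖u_3‖ = 4.5310, so e_3 = (0.4180, 0.7858, -0.3678, -0.2408, 0.1204).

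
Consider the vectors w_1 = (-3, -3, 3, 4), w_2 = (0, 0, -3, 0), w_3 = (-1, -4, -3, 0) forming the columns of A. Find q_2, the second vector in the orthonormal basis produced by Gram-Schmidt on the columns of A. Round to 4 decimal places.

w_1 = (-3, -3, 3, 4); ‖w_1‖ = 6.5574, so q_1 = (-0.4575, -0.4575, 0.4575, 0.6100).
q_1·w_2 = (-0.4575)·0 + (-0.4575)·0 + 0.4575·(-3) + 0.6100·0 = -1.3725.
u_2 = w_2 + 1.3725·q_1 = (-0.6279, -0.6279, -2.3721, 0.8372).
‖u_2‖ = 2.6676, so q_2 = (-0.2354, -0.2354, -0.8892, 0.3138).

q_2 = (-0.2354, -0.2354, -0.8892, 0.3138)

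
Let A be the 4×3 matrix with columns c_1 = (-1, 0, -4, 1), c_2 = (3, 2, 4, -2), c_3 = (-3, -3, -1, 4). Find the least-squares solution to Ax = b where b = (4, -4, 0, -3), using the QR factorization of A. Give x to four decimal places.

q_1 = c_1/‖c_1‖ = (-1, 0, -4, 1)/4.2426 = (-0.2357, 0.0000, -0.9428, 0.2357).
r_{12} = q_1·c_2 = -4.9497.
u_2 = c_2 + 4.9497·q_1 = (1.8333, 2.0000, -0.6667, -0.8333).
‖u_2‖ = 2.9155, so q_2 = (0.6288, 0.6860, -0.2287, -0.2858).
r_{13} = q_1·c_3 = 2.5927; r_{23} = q_2·c_3 = -4.8591.
u_3 = c_3 − 2.5927·q_1 + 4.8591·q_2 = (0.6667, 0.3333, 0.3333, 2.0000).
‖u_3‖ = 2.1602, so q_3 = (0.3086, 0.1543, 0.1543, 0.9258).
Qᵀb = (-1.6499, 0.6288, -2.1602).
Back-substitute: x_3 = -2.1602/2.1602 = -1.0000.
x_2 = (0.6288 + 4.8591·(-1.0000))/2.9155 = -1.4510.
x_1 = (-1.6499 + 4.9497·(-1.4510) − 2.5927·(-1.0000))/4.2426 = -1.4706.

x = (-1.4706, -1.4510, -1.0000)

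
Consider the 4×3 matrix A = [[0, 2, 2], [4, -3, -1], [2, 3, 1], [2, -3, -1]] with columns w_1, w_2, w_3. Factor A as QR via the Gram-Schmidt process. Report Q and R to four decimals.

w_1 = (0, 4, 2, 2); ‖w_1‖ = 4.8990, so e_1 = (0.0000, 0.8165, 0.4082, 0.4082).
e_1·w_2 = 0.0000·2 + 0.8165·(-3) + 0.4082·3 + 0.4082·(-3) = -2.4495.
u_2 = w_2 + 2.4495·e_1 = (2.0000, -1.0000, 4.0000, -2.0000).
‖u_2‖ = 5.0000, so e_2 = (0.4000, -0.2000, 0.8000, -0.4000).
e_1·w_3 = 0.0000·2 + 0.8165·(-1) + 0.4082·1 + 0.4082·(-1) = -0.8165; e_2·w_3 = 0.4000·2 + (-0.2000)·(-1) + 0.8000·1 + (-0.4000)·(-1) = 2.2000.
u_3 = w_3 + 0.8165·e_1 − 2.2000·e_2 = (1.1200, 0.1067, -0.4267, 0.2133).
‖u_3‖ = 1.2220, so e_3 = (0.9165, 0.0873, -0.3491, 0.1746).

Q = [[0.0000, 0.4000, 0.9165], [0.8165, -0.2000, 0.0873], [0.4082, 0.8000, -0.3491], [0.4082, -0.4000, 0.1746]], R = [[4.8990, -2.4495, -0.8165], [0.0000, 5.0000, 2.2000], [0.0000, 0.0000, 1.2220]]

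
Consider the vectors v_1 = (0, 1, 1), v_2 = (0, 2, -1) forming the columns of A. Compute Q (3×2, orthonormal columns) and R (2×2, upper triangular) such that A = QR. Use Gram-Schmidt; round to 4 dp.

v_1 = (0, 1, 1); ‖v_1‖ = 1.4142, so q_1 = (0.0000, 0.7071, 0.7071).
q_1·v_2 = 0.0000·0 + 0.7071·2 + 0.7071·(-1) = 0.7071.
u_2 = v_2 − 0.7071·q_1 = (0.0000, 1.5000, -1.5000).
‖u_2‖ = 2.1213, so q_2 = (0.0000, 0.7071, -0.7071).

Q = [[0.0000, 0.0000], [0.7071, 0.7071], [0.7071, -0.7071]], R = [[1.4142, 0.7071], [0.0000, 2.1213]]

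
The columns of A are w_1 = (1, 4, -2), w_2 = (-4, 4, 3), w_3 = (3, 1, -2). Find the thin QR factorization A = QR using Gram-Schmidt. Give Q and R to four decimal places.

Q = [[0.2182, -0.6838, 0.6963], [0.8729, 0.4558, 0.1741], [-0.4364, 0.5698, 0.6963]], R = [[4.5826, 1.3093, 2.4004], [0.0000, 6.2678, -2.7351], [0.0000, 0.0000, 0.8704]]

q_1 = w_1/‖w_1‖ = (1, 4, -2)/4.5826 = (0.2182, 0.8729, -0.4364).
r_{12} = q_1·w_2 = 1.3093.
u_2 = w_2 − 1.3093·q_1 = (-4.2857, 2.8571, 3.5714).
‖u_2‖ = 6.2678, so q_2 = (-0.6838, 0.4558, 0.5698).
r_{13} = q_1·w_3 = 2.4004; r_{23} = q_2·w_3 = -2.7351.
u_3 = w_3 − 2.4004·q_1 + 2.7351·q_2 = (0.6061, 0.1515, 0.6061).
‖u_3‖ = 0.8704, so q_3 = (0.6963, 0.1741, 0.6963).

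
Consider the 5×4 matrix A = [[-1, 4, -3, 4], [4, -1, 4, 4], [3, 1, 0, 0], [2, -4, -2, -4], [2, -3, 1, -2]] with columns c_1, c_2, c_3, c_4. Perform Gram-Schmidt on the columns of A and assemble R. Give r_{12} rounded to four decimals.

r_{12} = -3.2585

c_1 = (-1, 4, 3, 2, 2); ‖c_1‖ = 5.8310, so q_1 = (-0.1715, 0.6860, 0.5145, 0.3430, 0.3430).
r_{12} = q_1·c_2 = -3.2585.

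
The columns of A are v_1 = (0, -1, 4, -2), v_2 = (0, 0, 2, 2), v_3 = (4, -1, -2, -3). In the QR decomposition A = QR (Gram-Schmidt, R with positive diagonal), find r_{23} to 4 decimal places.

r_{23} = -3.6462

v_1 = (0, -1, 4, -2); ‖v_1‖ = 4.5826, so e_1 = (0.0000, -0.2182, 0.8729, -0.4364).
e_1·v_2 = 0.0000·0 + (-0.2182)·0 + 0.8729·2 + (-0.4364)·2 = 0.8729.
u_2 = v_2 − 0.8729·e_1 = (0.0000, 0.1905, 1.2381, 2.3810).
‖u_2‖ = 2.6904, so e_2 = (0.0000, 0.0708, 0.4602, 0.8850).
r_{23} = e_2·v_3 = -3.6462.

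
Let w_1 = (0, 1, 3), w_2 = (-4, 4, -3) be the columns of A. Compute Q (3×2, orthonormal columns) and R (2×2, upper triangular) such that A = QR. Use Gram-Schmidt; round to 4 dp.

Q = [[0.0000, -0.6447], [0.3162, 0.7252], [0.9487, -0.2417]], R = [[3.1623, -1.5811], [0.0000, 6.2048]]

q_1 = w_1/‖w_1‖ = (0, 1, 3)/3.1623 = (0.0000, 0.3162, 0.9487).
r_{12} = q_1·w_2 = -1.5811.
u_2 = w_2 + 1.5811·q_1 = (-4.0000, 4.5000, -1.5000).
‖u_2‖ = 6.2048, so q_2 = (-0.6447, 0.7252, -0.2417).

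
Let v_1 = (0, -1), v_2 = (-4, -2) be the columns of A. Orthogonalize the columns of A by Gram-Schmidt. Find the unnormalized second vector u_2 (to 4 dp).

u_2 = (-4.0000, 0.0000)

v_1 = (0, -1); ‖v_1‖ = 1.0000, so q_1 = (0.0000, -1.0000).
q_1·v_2 = 0.0000·(-4) + (-1.0000)·(-2) = 2.0000.
u_2 = v_2 − 2.0000·q_1 = (-4.0000, 0.0000).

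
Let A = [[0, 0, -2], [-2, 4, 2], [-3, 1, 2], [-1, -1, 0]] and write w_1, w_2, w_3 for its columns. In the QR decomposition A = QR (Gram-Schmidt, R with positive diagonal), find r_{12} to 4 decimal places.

r_{12} = -2.6726

w_1 = (0, -2, -3, -1); ‖w_1‖ = 3.7417, so e_1 = (0.0000, -0.5345, -0.8018, -0.2673).
r_{12} = e_1·w_2 = -2.6726.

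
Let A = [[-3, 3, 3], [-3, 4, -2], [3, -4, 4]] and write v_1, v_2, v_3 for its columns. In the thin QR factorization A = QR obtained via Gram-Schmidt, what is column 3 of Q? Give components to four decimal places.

e_3 = (0.0000, 0.7071, 0.7071)

v_1 = (-3, -3, 3); ‖v_1‖ = 5.1962, so e_1 = (-0.5774, -0.5774, 0.5774).
e_1·v_2 = (-0.5774)·3 + (-0.5774)·4 + 0.5774·(-4) = -6.3509.
u_2 = v_2 + 6.3509·e_1 = (-0.6667, 0.3333, -0.3333).
‖u_2‖ = 0.8165, so e_2 = (-0.8165, 0.4082, -0.4082).
e_1·v_3 = (-0.5774)·3 + (-0.5774)·(-2) + 0.5774·4 = 1.7321; e_2·v_3 = (-0.8165)·3 + 0.4082·(-2) + (-0.4082)·4 = -4.8990.
u_3 = v_3 − 1.7321·e_1 + 4.8990·e_2 = (0.0000, 1.0000, 1.0000).
‖u_3‖ = 1.4142, so e_3 = (0.0000, 0.7071, 0.7071).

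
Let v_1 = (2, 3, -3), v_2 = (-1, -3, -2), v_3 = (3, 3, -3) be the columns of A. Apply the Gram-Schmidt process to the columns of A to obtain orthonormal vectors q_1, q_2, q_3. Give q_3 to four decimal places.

q_3 = (0.8917, -0.4161, 0.1783)

v_1 = (2, 3, -3); ‖v_1‖ = 4.6904, so q_1 = (0.4264, 0.6396, -0.6396).
q_1·v_2 = 0.4264·(-1) + 0.6396·(-3) + (-0.6396)·(-2) = -1.0660.
u_2 = v_2 + 1.0660·q_1 = (-0.5455, -2.3182, -2.6818).
‖u_2‖ = 3.5866, so q_2 = (-0.1521, -0.6463, -0.7477).
q_1·v_3 = 0.4264·3 + 0.6396·3 + (-0.6396)·(-3) = 5.1168; q_2·v_3 = (-0.1521)·3 + (-0.6463)·3 + (-0.7477)·(-3) = -0.1521.
u_3 = v_3 − 5.1168·q_1 + 0.1521·q_2 = (0.7951, -0.3710, 0.1590).
‖u_3‖ = 0.8917, so q_3 = (0.8917, -0.4161, 0.1783).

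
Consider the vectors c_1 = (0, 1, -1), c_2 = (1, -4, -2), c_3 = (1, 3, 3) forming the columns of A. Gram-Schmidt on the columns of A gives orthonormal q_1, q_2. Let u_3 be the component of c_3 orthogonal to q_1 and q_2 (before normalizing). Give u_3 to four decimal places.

c_1 = (0, 1, -1); ‖c_1‖ = 1.4142, so q_1 = (0.0000, 0.7071, -0.7071).
q_1·c_2 = 0.0000·1 + 0.7071·(-4) + (-0.7071)·(-2) = -1.4142.
u_2 = c_2 + 1.4142·q_1 = (1.0000, -3.0000, -3.0000).
‖u_2‖ = 4.3589, so q_2 = (0.2294, -0.6882, -0.6882).
q_1·c_3 = 0.0000·1 + 0.7071·3 + (-0.7071)·3 = 0.0000; q_2·c_3 = 0.2294·1 + (-0.6882)·3 + (-0.6882)·3 = -3.9001.
u_3 = c_3 + 0.0000·q_1 + 3.9001·q_2 = (1.8947, 0.3158, 0.3158).

u_3 = (1.8947, 0.3158, 0.3158)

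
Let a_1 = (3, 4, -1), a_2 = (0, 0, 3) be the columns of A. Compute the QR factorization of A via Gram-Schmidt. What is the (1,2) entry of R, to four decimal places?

a_1 = (3, 4, -1); ‖a_1‖ = 5.0990, so e_1 = (0.5883, 0.7845, -0.1961).
r_{12} = e_1·a_2 = -0.5883.

r_{12} = -0.5883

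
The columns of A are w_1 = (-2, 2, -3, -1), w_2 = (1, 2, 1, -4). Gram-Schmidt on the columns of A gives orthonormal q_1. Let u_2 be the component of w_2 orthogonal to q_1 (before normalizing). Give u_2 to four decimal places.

u_2 = (1.3333, 1.6667, 1.5000, -3.8333)

w_1 = (-2, 2, -3, -1); ‖w_1‖ = 4.2426, so q_1 = (-0.4714, 0.4714, -0.7071, -0.2357).
q_1·w_2 = (-0.4714)·1 + 0.4714·2 + (-0.7071)·1 + (-0.2357)·(-4) = 0.7071.
u_2 = w_2 − 0.7071·q_1 = (1.3333, 1.6667, 1.5000, -3.8333).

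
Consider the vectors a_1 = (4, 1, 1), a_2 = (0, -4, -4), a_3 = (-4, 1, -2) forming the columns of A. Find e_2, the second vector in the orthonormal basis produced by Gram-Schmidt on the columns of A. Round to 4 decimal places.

a_1 = (4, 1, 1); ‖a_1‖ = 4.2426, so e_1 = (0.9428, 0.2357, 0.2357).
e_1·a_2 = 0.9428·0 + 0.2357·(-4) + 0.2357·(-4) = -1.8856.
u_2 = a_2 + 1.8856·e_1 = (1.7778, -3.5556, -3.5556).
‖u_2‖ = 5.3333, so e_2 = (0.3333, -0.6667, -0.6667).

e_2 = (0.3333, -0.6667, -0.6667)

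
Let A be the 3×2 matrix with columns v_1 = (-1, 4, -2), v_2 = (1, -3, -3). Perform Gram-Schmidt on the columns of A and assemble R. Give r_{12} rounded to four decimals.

v_1 = (-1, 4, -2); ‖v_1‖ = 4.5826, so e_1 = (-0.2182, 0.8729, -0.4364).
r_{12} = e_1·v_2 = -1.5275.

r_{12} = -1.5275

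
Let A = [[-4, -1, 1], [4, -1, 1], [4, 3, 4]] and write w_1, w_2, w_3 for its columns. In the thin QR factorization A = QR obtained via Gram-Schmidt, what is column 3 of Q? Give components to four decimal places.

w_1 = (-4, 4, 4); ‖w_1‖ = 6.9282, so q_1 = (-0.5774, 0.5774, 0.5774).
q_1·w_2 = (-0.5774)·(-1) + 0.5774·(-1) + 0.5774·3 = 1.7321.
u_2 = w_2 − 1.7321·q_1 = (0.0000, -2.0000, 2.0000).
‖u_2‖ = 2.8284, so q_2 = (0.0000, -0.7071, 0.7071).
q_1·w_3 = (-0.5774)·1 + 0.5774·1 + 0.5774·4 = 2.3094; q_2·w_3 = 0.0000·1 + (-0.7071)·1 + 0.7071·4 = 2.1213.
u_3 = w_3 − 2.3094·q_1 − 2.1213·q_2 = (2.3333, 1.1667, 1.1667).
‖u_3‖ = 2.8577, so q_3 = (0.8165, 0.4082, 0.4082).

q_3 = (0.8165, 0.4082, 0.4082)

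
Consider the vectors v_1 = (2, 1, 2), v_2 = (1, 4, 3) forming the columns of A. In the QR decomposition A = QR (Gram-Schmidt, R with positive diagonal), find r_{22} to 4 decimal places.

r_{22} = 3.1623

v_1 = (2, 1, 2); ‖v_1‖ = 3.0000, so e_1 = (0.6667, 0.3333, 0.6667).
e_1·v_2 = 0.6667·1 + 0.3333·4 + 0.6667·3 = 4.0000.
u_2 = v_2 − 4.0000·e_1 = (-1.6667, 2.6667, 0.3333).
r_{22} = ‖u_2‖ = 3.1623.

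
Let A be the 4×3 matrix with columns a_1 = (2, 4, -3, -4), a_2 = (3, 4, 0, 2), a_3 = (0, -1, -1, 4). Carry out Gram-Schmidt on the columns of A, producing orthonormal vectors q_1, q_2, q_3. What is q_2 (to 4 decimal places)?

a_1 = (2, 4, -3, -4); ‖a_1‖ = 6.7082, so q_1 = (0.2981, 0.5963, -0.4472, -0.5963).
q_1·a_2 = 0.2981·3 + 0.5963·4 + (-0.4472)·0 + (-0.5963)·2 = 2.0870.
u_2 = a_2 − 2.0870·q_1 = (2.3778, 2.7556, 0.9333, 3.2444).
‖u_2‖ = 4.9643, so q_2 = (0.4790, 0.5551, 0.1880, 0.6536).

q_2 = (0.4790, 0.5551, 0.1880, 0.6536)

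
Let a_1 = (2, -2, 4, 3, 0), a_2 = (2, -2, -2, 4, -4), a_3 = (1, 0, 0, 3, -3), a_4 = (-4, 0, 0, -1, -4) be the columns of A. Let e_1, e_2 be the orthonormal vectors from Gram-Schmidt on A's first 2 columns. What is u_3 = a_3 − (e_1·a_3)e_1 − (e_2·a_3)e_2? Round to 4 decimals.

a_1 = (2, -2, 4, 3, 0); ‖a_1‖ = 5.7446, so e_1 = (0.3482, -0.3482, 0.6963, 0.5222, 0.0000).
e_1·a_2 = 0.3482·2 + (-0.3482)·(-2) + 0.6963·(-2) + 0.5222·4 + 0.0000·(-4) = 2.0889.
u_2 = a_2 − 2.0889·e_1 = (1.2727, -1.2727, -3.4545, 2.9091, -4.0000).
‖u_2‖ = 6.2957, so e_2 = (0.2022, -0.2022, -0.5487, 0.4621, -0.6354).
e_1·a_3 = 0.3482·1 + (-0.3482)·0 + 0.6963·0 + 0.5222·3 + 0.0000·(-3) = 1.9149; e_2·a_3 = 0.2022·1 + (-0.2022)·0 + (-0.5487)·0 + 0.4621·3 + (-0.6354)·(-3) = 3.4944.
u_3 = a_3 − 1.9149·e_1 − 3.4944·e_2 = (-0.3731, 1.3731, 0.5841, 0.3853, -0.7798).

u_3 = (-0.3731, 1.3731, 0.5841, 0.3853, -0.7798)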